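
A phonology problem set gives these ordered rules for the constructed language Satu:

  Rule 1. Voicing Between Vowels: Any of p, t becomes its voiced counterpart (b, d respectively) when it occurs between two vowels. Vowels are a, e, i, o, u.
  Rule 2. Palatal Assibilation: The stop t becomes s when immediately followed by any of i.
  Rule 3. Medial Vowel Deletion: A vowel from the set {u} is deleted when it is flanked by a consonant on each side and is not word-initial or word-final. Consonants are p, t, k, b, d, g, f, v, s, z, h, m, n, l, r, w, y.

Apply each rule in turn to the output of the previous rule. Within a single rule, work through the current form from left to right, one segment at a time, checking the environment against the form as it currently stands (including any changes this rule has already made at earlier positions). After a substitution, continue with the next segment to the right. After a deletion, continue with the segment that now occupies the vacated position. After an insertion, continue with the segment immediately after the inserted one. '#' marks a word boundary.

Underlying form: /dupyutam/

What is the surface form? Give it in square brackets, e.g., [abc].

Rule 1 Voicing Between Vowels: [dupyutam] → [dupyudam]
Rule 2 Palatal Assibilation: no change — [dupyudam]
Rule 3 Medial Vowel Deletion: [dupyudam] → [dpydam]

[dpydam]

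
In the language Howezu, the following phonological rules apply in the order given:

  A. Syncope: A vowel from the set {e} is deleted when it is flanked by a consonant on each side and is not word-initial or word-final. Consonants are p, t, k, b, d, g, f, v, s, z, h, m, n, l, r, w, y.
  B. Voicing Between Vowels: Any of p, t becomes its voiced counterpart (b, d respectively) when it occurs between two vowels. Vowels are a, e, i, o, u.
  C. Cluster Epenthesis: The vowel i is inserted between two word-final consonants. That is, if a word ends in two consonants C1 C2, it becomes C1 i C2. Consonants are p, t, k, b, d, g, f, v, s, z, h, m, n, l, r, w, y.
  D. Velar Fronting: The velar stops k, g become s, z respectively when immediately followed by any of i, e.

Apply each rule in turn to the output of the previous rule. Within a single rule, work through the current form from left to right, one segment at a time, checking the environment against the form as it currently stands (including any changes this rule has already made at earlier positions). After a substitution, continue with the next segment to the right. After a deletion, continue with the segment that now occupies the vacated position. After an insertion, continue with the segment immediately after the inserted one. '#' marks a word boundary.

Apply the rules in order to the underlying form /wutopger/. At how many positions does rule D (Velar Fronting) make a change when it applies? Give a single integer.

1

A Syncope: [wutopger] → [wutopgr]
B Voicing Between Vowels: [wutopgr] → [wudopgr]
C Cluster Epenthesis: [wudopgr] → [wudopgir]
D Velar Fronting: [wudopgir] → [wudopzir]
Rule D changed 1 position(s).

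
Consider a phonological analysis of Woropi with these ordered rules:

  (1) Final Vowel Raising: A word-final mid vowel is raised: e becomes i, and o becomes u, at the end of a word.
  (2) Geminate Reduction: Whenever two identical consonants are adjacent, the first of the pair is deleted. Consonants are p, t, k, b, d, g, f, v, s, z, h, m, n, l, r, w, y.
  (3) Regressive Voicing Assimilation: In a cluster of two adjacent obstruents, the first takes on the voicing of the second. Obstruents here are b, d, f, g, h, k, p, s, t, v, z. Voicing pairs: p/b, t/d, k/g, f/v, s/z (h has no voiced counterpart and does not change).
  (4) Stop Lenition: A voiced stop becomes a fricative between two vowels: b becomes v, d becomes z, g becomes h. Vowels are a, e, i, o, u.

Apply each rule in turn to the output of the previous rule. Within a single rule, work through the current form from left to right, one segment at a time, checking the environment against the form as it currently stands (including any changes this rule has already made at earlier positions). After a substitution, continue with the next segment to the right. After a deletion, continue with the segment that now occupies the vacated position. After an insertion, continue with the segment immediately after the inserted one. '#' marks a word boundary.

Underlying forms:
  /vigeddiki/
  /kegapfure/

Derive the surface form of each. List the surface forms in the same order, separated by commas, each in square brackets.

[viheziki], [kehapfuri]

/vigeddiki/:
  (1) Final Vowel Raising: no change — [vigeddiki]
  (2) Geminate Reduction: [vigeddiki] → [vigediki]
  (3) Regressive Voicing Assimilation: no change — [vigediki]
  (4) Stop Lenition: [vigediki] → [viheziki]
/kegapfure/:
  (1) Final Vowel Raising: [kegapfure] → [kegapfuri]
  (2) Geminate Reduction: no change — [kegapfuri]
  (3) Regressive Voicing Assimilation: no change — [kegapfuri]
  (4) Stop Lenition: [kegapfuri] → [kehapfuri]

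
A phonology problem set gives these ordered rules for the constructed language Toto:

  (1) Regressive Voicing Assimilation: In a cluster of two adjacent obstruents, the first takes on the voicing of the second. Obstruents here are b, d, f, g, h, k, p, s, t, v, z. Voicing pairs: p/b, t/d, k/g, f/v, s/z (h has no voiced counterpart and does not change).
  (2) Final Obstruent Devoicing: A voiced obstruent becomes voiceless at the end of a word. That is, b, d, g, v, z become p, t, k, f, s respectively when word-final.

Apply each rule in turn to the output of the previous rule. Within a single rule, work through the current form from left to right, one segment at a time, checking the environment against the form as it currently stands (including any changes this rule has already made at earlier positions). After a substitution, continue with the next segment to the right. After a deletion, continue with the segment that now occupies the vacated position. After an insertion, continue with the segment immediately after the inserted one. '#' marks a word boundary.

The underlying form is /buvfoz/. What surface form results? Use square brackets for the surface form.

[buffos]

(1) Regressive Voicing Assimilation: [buvfoz] → [buffoz]
(2) Final Obstruent Devoicing: [buffoz] → [buffos]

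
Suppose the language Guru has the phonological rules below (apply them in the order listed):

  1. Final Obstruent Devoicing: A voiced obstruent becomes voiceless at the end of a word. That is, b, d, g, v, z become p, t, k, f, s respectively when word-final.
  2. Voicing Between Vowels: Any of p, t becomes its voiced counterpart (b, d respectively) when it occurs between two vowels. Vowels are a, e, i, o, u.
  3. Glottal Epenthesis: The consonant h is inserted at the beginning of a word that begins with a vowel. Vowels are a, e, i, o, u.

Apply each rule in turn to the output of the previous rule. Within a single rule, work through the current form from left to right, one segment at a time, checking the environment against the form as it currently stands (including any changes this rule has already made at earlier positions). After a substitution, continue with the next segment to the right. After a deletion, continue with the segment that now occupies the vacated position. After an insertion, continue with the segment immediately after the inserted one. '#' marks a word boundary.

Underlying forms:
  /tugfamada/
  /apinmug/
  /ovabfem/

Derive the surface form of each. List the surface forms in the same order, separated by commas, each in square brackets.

/tugfamada/:
  1 Final Obstruent Devoicing: no change — [tugfamada]
  2 Voicing Between Vowels: no change — [tugfamada]
  3 Glottal Epenthesis: no change — [tugfamada]
/apinmug/:
  1 Final Obstruent Devoicing: [apinmug] → [apinmuk]
  2 Voicing Between Vowels: [apinmuk] → [abinmuk]
  3 Glottal Epenthesis: [abinmuk] → [habinmuk]
/ovabfem/:
  1 Final Obstruent Devoicing: no change — [ovabfem]
  2 Voicing Between Vowels: no change — [ovabfem]
  3 Glottal Epenthesis: [ovabfem] → [hovabfem]

[tugfamada], [habinmuk], [hovabfem]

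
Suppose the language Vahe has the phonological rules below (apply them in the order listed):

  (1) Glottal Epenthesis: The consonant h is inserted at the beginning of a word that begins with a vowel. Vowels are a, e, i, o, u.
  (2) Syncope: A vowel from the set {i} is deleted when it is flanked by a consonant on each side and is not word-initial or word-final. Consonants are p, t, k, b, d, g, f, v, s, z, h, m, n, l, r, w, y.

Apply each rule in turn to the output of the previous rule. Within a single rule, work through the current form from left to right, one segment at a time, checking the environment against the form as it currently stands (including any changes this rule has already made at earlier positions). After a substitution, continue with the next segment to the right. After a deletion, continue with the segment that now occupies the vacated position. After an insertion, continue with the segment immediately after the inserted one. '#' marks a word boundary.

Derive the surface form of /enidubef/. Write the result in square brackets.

(1) Glottal Epenthesis: [enidubef] → [henidubef]
(2) Syncope: [henidubef] → [hendubef]

[hendubef]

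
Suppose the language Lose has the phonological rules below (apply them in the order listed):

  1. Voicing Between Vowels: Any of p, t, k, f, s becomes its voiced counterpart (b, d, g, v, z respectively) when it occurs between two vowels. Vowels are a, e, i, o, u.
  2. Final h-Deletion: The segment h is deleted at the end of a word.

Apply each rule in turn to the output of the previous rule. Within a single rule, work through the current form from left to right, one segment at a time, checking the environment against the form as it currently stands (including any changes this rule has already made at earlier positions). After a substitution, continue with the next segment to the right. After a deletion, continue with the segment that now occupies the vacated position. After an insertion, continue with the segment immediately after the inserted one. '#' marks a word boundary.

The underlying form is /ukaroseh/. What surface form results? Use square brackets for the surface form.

1 Voicing Between Vowels: [ukaroseh] → [ugarozeh]
2 Final h-Deletion: [ugarozeh] → [ugaroze]

[ugaroze]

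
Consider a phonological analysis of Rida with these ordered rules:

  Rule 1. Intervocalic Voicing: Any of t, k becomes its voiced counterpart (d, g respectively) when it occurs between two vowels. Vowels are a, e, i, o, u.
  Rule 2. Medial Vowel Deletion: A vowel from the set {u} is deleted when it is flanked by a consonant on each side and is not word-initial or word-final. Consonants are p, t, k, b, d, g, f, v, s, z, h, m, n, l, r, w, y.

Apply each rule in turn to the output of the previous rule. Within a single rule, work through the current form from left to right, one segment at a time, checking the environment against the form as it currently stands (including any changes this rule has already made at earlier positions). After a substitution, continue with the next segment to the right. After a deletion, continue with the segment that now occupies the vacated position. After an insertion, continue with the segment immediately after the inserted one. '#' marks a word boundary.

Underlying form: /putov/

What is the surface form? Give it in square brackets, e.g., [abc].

[pdov]

Rule 1 Intervocalic Voicing: [putov] → [pudov]
Rule 2 Medial Vowel Deletion: [pudov] → [pdov]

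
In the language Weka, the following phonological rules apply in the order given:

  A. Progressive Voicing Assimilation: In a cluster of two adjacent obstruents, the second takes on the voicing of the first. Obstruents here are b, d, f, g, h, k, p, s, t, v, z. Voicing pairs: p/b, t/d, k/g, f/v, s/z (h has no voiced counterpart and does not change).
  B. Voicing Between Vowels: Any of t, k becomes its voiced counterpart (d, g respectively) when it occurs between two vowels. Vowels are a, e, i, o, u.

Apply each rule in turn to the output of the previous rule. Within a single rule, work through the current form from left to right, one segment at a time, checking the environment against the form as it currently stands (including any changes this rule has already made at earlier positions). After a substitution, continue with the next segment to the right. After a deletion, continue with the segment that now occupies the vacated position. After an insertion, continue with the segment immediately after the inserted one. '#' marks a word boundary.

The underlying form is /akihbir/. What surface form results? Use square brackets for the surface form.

A Progressive Voicing Assimilation: [akihbir] → [akihpir]
B Voicing Between Vowels: [akihpir] → [agihpir]

[agihpir]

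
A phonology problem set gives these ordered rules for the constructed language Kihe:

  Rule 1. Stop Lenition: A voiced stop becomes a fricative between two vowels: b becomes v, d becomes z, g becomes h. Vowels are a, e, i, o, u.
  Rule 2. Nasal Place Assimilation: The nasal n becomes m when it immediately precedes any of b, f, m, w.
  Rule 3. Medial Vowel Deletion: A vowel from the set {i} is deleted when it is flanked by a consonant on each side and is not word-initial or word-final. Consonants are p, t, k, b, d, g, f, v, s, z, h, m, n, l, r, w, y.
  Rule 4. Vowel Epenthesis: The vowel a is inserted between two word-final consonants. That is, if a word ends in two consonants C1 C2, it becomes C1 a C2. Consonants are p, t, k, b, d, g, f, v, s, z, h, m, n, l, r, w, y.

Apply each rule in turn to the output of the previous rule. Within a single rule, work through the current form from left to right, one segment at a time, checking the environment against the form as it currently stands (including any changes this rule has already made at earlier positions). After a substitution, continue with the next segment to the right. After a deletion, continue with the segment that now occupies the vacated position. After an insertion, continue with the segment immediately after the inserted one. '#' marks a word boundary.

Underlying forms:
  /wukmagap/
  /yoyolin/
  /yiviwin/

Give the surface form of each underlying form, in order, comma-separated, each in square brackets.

/wukmagap/:
  Rule 1 Stop Lenition: [wukmagap] → [wukmahap]
  Rule 2 Nasal Place Assimilation: no change — [wukmahap]
  Rule 3 Medial Vowel Deletion: no change — [wukmahap]
  Rule 4 Vowel Epenthesis: no change — [wukmahap]
/yoyolin/:
  Rule 1 Stop Lenition: no change — [yoyolin]
  Rule 2 Nasal Place Assimilation: no change — [yoyolin]
  Rule 3 Medial Vowel Deletion: [yoyolin] → [yoyoln]
  Rule 4 Vowel Epenthesis: [yoyoln] → [yoyolan]
/yiviwin/:
  Rule 1 Stop Lenition: no change — [yiviwin]
  Rule 2 Nasal Place Assimilation: no change — [yiviwin]
  Rule 3 Medial Vowel Deletion: [yiviwin] → [yvwn]
  Rule 4 Vowel Epenthesis: [yvwn] → [yvwan]

[wukmahap], [yoyolan], [yvwan]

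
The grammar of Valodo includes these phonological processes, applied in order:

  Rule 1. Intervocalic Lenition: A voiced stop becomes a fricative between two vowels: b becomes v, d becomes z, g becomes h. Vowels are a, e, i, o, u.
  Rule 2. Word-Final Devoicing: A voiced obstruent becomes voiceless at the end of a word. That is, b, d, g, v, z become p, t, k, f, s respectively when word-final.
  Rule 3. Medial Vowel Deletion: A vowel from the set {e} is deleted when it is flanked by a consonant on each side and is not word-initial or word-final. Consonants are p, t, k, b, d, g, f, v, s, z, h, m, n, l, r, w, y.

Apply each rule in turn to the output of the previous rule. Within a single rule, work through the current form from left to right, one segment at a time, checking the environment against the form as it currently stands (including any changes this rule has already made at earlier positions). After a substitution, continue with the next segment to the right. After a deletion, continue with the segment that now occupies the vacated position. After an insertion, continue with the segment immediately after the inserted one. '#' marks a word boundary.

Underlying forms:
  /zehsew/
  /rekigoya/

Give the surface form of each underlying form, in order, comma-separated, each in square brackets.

/zehsew/:
  Rule 1 Intervocalic Lenition: no change — [zehsew]
  Rule 2 Word-Final Devoicing: no change — [zehsew]
  Rule 3 Medial Vowel Deletion: [zehsew] → [zhsw]
/rekigoya/:
  Rule 1 Intervocalic Lenition: [rekigoya] → [rekihoya]
  Rule 2 Word-Final Devoicing: no change — [rekihoya]
  Rule 3 Medial Vowel Deletion: [rekihoya] → [rkihoya]

[zhsw], [rkihoya]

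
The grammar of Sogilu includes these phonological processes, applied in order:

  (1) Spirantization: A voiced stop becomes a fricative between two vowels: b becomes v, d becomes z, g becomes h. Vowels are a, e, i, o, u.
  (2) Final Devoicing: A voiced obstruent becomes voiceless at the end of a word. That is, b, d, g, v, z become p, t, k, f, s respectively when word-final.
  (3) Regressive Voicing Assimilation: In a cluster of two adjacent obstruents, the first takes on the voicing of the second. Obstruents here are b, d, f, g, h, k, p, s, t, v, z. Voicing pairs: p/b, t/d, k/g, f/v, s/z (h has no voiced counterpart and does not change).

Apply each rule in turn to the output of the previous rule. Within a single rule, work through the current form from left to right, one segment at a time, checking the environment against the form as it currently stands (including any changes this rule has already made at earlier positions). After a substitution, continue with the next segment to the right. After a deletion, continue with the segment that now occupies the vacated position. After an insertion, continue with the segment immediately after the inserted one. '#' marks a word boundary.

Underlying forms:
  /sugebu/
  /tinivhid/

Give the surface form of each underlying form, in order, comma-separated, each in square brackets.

/sugebu/:
  (1) Spirantization: [sugebu] → [suhevu]
  (2) Final Devoicing: no change — [suhevu]
  (3) Regressive Voicing Assimilation: no change — [suhevu]
/tinivhid/:
  (1) Spirantization: no change — [tinivhid]
  (2) Final Devoicing: [tinivhid] → [tinivhit]
  (3) Regressive Voicing Assimilation: [tinivhit] → [tinifhit]

[suhevu], [tinifhit]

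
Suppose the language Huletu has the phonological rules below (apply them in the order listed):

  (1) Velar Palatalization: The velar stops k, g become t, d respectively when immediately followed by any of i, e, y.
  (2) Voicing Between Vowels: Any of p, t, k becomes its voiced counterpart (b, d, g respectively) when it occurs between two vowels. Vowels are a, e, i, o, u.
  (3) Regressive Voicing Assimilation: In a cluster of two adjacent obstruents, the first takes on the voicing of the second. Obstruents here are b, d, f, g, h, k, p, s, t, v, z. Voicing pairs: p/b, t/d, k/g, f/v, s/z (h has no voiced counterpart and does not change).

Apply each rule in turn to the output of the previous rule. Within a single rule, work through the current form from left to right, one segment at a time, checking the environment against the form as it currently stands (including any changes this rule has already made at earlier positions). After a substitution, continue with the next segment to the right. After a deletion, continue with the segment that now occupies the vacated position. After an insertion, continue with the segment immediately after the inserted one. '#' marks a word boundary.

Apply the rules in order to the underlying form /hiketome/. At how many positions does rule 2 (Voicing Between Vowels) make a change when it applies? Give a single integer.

(1) Velar Palatalization: [hiketome] → [hitetome]
(2) Voicing Between Vowels: [hitetome] → [hidedome]
(3) Regressive Voicing Assimilation: no change — [hidedome]
Rule 2 changed 2 position(s).

2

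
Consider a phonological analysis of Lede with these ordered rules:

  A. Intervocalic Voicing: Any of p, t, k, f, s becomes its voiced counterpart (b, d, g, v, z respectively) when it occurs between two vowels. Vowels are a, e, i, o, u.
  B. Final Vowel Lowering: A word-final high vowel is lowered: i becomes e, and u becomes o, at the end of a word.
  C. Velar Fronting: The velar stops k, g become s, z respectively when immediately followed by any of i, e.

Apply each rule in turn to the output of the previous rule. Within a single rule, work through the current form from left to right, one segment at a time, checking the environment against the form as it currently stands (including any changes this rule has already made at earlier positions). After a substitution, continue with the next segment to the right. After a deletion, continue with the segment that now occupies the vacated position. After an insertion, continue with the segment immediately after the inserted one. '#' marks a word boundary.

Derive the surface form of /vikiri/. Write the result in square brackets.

A Intervocalic Voicing: [vikiri] → [vigiri]
B Final Vowel Lowering: [vigiri] → [vigire]
C Velar Fronting: [vigire] → [vizire]

[vizire]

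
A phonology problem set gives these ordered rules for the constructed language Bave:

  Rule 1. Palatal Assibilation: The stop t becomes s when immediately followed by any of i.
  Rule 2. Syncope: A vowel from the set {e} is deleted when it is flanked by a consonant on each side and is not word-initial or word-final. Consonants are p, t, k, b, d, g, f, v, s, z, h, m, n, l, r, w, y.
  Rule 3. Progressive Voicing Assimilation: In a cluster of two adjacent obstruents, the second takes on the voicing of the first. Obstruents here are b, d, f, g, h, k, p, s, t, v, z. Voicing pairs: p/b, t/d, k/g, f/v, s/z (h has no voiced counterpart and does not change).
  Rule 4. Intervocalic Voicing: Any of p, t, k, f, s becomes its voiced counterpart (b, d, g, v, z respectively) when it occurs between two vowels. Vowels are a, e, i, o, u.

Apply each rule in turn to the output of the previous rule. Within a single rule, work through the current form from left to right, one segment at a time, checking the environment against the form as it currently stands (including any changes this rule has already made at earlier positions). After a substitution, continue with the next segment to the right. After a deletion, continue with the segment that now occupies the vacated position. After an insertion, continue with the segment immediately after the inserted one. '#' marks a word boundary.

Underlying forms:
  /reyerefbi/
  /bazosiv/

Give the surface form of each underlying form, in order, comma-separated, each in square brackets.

[ryrfpi], [bazoziv]

/reyerefbi/:
  Rule 1 Palatal Assibilation: no change — [reyerefbi]
  Rule 2 Syncope: [reyerefbi] → [ryrfbi]
  Rule 3 Progressive Voicing Assimilation: [ryrfbi] → [ryrfpi]
  Rule 4 Intervocalic Voicing: no change — [ryrfpi]
/bazosiv/:
  Rule 1 Palatal Assibilation: no change — [bazosiv]
  Rule 2 Syncope: no change — [bazosiv]
  Rule 3 Progressive Voicing Assimilation: no change — [bazosiv]
  Rule 4 Intervocalic Voicing: [bazosiv] → [bazoziv]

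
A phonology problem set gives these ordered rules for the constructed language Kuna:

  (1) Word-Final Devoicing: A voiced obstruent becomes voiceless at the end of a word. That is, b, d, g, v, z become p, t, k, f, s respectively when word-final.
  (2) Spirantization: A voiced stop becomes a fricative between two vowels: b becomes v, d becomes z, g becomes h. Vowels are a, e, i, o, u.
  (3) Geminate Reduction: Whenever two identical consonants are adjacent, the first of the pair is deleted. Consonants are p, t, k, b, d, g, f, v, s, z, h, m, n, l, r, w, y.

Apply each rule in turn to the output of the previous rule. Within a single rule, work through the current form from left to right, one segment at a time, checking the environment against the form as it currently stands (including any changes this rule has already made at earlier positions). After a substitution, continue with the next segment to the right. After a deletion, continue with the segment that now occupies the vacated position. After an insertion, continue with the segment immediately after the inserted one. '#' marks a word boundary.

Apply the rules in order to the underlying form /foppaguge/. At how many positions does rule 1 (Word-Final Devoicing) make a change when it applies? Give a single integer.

0

(1) Word-Final Devoicing: no change — [foppaguge]
(2) Spirantization: [foppaguge] → [foppahuhe]
(3) Geminate Reduction: [foppahuhe] → [fopahuhe]
Rule 1 changed 0 position(s).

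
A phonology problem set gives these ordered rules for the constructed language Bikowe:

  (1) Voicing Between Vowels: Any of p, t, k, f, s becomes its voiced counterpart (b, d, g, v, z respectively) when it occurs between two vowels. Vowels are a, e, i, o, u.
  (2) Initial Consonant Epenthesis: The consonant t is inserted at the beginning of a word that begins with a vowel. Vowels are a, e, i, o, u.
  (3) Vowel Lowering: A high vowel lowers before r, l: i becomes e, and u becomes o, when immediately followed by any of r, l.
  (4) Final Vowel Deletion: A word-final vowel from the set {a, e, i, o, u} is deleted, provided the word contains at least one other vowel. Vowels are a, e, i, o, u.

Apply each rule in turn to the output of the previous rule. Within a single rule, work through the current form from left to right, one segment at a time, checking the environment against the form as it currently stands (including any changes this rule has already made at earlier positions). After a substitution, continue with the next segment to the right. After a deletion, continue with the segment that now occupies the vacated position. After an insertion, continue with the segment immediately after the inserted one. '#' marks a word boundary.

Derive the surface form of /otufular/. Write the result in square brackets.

(1) Voicing Between Vowels: [otufular] → [oduvular]
(2) Initial Consonant Epenthesis: [oduvular] → [toduvular]
(3) Vowel Lowering: [toduvular] → [toduvolar]
(4) Final Vowel Deletion: no change — [toduvolar]

[toduvolar]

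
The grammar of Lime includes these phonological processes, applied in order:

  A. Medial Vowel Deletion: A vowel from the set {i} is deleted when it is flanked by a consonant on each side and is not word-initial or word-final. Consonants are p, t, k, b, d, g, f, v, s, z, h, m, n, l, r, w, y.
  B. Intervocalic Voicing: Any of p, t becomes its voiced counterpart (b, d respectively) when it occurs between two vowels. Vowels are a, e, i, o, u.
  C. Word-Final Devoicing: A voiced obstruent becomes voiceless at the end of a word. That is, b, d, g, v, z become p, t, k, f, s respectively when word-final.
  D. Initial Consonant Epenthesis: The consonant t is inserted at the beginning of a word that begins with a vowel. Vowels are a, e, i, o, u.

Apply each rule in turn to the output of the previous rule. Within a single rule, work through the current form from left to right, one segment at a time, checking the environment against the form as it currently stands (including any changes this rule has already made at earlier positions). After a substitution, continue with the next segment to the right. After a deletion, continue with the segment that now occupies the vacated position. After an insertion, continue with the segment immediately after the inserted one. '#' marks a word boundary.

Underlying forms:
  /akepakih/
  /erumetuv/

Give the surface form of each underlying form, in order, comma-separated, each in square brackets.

/akepakih/:
  A Medial Vowel Deletion: [akepakih] → [akepakh]
  B Intervocalic Voicing: [akepakh] → [akebakh]
  C Word-Final Devoicing: no change — [akebakh]
  D Initial Consonant Epenthesis: [akebakh] → [takebakh]
/erumetuv/:
  A Medial Vowel Deletion: no change — [erumetuv]
  B Intervocalic Voicing: [erumetuv] → [erumeduv]
  C Word-Final Devoicing: [erumeduv] → [erumeduf]
  D Initial Consonant Epenthesis: [erumeduf] → [terumeduf]

[takebakh], [terumeduf]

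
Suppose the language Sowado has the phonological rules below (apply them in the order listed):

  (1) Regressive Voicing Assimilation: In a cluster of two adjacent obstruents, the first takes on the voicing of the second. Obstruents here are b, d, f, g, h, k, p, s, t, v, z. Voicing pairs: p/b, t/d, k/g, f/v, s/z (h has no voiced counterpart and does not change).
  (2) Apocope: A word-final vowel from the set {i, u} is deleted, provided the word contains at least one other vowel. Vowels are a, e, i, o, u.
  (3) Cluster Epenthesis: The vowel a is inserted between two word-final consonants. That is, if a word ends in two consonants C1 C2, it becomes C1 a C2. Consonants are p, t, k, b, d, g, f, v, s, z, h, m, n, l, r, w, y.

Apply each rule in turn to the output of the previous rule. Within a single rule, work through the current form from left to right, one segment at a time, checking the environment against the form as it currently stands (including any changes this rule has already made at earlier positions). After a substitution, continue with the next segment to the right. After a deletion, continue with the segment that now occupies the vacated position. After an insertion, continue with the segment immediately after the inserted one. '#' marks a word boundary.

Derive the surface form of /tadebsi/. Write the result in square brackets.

(1) Regressive Voicing Assimilation: [tadebsi] → [tadepsi]
(2) Apocope: [tadepsi] → [tadeps]
(3) Cluster Epenthesis: [tadeps] → [tadepas]

[tadepas]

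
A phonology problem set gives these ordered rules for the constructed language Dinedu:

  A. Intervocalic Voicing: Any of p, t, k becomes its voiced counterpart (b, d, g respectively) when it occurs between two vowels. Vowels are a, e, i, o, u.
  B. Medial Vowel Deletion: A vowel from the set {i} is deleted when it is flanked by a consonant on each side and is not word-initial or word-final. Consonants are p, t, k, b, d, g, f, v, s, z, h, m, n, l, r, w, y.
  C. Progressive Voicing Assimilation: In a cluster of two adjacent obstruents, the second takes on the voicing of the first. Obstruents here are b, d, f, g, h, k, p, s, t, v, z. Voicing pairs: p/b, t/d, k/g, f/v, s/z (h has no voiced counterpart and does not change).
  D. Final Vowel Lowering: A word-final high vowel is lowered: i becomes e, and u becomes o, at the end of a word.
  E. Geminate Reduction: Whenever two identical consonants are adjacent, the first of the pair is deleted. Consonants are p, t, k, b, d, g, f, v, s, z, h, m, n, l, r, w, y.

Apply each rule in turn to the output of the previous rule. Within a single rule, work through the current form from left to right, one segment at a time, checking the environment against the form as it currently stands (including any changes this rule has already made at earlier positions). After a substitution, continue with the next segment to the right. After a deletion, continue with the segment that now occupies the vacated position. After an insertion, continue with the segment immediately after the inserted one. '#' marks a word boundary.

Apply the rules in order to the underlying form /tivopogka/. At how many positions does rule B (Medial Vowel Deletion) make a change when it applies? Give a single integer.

A Intervocalic Voicing: [tivopogka] → [tivobogka]
B Medial Vowel Deletion: [tivobogka] → [tvobogka]
C Progressive Voicing Assimilation: [tvobogka] → [tfobogga]
D Final Vowel Lowering: no change — [tfobogga]
E Geminate Reduction: [tfobogga] → [tfoboga]
Rule B changed 1 position(s).

1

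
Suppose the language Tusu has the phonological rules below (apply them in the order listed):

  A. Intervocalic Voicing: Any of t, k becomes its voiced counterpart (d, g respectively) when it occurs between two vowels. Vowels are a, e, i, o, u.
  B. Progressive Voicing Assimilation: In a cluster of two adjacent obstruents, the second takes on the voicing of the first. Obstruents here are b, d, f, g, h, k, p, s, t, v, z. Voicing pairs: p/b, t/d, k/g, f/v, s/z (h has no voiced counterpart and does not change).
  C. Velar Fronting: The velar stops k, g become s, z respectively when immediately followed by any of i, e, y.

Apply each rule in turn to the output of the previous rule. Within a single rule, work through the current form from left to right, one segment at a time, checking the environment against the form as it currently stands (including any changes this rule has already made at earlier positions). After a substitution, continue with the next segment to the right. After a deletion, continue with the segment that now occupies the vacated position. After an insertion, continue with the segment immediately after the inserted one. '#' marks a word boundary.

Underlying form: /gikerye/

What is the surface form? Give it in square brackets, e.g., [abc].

[zizerye]

A Intervocalic Voicing: [gikerye] → [gigerye]
B Progressive Voicing Assimilation: no change — [gigerye]
C Velar Fronting: [gigerye] → [zizerye]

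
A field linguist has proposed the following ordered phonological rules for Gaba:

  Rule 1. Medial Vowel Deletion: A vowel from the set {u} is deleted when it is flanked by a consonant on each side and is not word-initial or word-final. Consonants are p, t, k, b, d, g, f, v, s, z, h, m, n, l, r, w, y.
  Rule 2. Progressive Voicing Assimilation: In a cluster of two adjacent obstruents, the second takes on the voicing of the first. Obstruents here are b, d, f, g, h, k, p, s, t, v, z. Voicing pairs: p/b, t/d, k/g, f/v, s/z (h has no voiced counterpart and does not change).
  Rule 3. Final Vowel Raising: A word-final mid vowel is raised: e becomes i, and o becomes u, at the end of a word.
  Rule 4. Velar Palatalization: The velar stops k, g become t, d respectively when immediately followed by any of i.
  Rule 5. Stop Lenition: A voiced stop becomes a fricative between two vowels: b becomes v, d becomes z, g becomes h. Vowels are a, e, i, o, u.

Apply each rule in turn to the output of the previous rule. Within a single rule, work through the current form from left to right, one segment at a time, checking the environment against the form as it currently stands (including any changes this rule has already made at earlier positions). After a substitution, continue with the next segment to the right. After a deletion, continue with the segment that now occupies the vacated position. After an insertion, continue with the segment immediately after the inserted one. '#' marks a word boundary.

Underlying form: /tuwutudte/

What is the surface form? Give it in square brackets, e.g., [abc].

Rule 1 Medial Vowel Deletion: [tuwutudte] → [twtdte]
Rule 2 Progressive Voicing Assimilation: [twtdte] → [twttte]
Rule 3 Final Vowel Raising: [twttte] → [twttti]
Rule 4 Velar Palatalization: no change — [twttti]
Rule 5 Stop Lenition: no change — [twttti]

[twttti]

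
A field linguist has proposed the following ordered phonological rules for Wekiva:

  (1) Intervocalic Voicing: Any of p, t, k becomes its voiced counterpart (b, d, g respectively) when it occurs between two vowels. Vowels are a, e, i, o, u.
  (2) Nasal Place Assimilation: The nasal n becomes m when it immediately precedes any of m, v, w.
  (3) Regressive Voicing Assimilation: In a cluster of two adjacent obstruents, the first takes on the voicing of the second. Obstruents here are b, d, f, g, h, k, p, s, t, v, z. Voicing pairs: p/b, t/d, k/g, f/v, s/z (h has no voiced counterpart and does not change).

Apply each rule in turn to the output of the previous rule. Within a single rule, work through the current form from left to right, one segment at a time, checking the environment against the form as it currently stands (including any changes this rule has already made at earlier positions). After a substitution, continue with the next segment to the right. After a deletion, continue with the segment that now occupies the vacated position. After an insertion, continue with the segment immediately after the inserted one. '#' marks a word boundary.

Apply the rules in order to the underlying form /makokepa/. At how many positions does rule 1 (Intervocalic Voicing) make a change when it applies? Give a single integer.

(1) Intervocalic Voicing: [makokepa] → [magogeba]
(2) Nasal Place Assimilation: no change — [magogeba]
(3) Regressive Voicing Assimilation: no change — [magogeba]
Rule 1 changed 3 position(s).

3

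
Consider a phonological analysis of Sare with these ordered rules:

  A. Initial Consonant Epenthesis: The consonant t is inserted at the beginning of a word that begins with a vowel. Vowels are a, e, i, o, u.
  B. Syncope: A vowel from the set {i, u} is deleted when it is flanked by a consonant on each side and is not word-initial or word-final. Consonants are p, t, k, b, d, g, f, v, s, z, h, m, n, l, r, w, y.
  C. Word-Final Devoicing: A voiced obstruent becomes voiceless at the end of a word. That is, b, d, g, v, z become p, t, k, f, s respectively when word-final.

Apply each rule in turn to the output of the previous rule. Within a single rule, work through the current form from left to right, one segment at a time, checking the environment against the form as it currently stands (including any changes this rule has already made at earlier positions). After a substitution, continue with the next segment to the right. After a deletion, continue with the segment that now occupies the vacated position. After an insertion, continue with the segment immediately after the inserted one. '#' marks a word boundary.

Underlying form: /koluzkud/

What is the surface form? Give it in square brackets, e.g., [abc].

[kolzkt]

A Initial Consonant Epenthesis: no change — [koluzkud]
B Syncope: [koluzkud] → [kolzkd]
C Word-Final Devoicing: [kolzkd] → [kolzkt]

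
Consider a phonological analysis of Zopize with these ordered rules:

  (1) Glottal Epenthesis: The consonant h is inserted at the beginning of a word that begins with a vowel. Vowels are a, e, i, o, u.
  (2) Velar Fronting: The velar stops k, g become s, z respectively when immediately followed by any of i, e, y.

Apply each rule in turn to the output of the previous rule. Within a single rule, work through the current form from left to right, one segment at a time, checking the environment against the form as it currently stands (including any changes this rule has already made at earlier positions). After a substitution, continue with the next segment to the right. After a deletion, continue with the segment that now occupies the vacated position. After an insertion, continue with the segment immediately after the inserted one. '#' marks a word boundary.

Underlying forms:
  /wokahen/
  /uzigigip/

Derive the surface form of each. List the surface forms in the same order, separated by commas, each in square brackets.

/wokahen/:
  (1) Glottal Epenthesis: no change — [wokahen]
  (2) Velar Fronting: no change — [wokahen]
/uzigigip/:
  (1) Glottal Epenthesis: [uzigigip] → [huzigigip]
  (2) Velar Fronting: [huzigigip] → [huzizizip]

[wokahen], [huzizizip]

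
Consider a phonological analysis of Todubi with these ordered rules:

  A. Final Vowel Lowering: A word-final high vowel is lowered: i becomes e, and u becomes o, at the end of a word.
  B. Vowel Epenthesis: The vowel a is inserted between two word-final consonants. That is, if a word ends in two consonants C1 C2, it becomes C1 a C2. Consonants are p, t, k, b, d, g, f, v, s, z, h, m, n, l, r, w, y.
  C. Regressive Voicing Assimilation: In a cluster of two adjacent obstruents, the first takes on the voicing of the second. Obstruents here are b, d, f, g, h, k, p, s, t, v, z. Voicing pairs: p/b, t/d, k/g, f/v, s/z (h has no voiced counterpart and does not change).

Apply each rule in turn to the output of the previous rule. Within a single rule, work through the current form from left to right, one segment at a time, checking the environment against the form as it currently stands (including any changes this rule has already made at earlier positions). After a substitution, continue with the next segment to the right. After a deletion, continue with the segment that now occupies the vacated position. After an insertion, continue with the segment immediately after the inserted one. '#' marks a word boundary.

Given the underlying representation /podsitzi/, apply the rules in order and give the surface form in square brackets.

A Final Vowel Lowering: [podsitzi] → [podsitze]
B Vowel Epenthesis: no change — [podsitze]
C Regressive Voicing Assimilation: [podsitze] → [potsidze]

[potsidze]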